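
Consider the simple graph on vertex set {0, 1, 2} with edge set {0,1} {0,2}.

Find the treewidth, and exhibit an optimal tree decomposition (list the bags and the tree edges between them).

Each bag holds 2 vertices, so the decomposition has width 1, which upper-bounds the treewidth. G has an edge, so its treewidth is at least 1. Combining the bounds, tw(G) = 1.

Treewidth 1.
Bags: B1 = {0, 1}  B2 = {0, 2}
Tree: B1–B2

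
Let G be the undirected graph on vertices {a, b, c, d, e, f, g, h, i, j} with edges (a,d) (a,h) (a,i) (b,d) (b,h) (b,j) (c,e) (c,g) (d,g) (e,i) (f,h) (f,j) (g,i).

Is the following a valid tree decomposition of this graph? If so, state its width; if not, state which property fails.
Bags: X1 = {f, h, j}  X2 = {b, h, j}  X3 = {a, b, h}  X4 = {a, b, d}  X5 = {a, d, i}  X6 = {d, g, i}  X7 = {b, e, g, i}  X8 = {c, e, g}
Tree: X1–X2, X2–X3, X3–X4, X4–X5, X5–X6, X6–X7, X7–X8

No — bags containing vertex b are not connected in the tree.

A tree decomposition must satisfy three properties: every vertex lies in some bag; for every edge, both endpoints lie together in some bag; and for every vertex, the bags containing it form a connected subtree. Here bags containing vertex b are not connected in the tree, so the decomposition is invalid.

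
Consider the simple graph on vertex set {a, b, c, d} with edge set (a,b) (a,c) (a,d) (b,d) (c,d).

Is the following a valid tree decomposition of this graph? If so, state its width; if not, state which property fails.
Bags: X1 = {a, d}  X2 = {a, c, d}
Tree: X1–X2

No — vertex b appears in no bag.

A tree decomposition must satisfy three properties: every vertex lies in some bag; for every edge, both endpoints lie together in some bag; and for every vertex, the bags containing it form a connected subtree. Here vertex b appears in no bag, so the decomposition is invalid.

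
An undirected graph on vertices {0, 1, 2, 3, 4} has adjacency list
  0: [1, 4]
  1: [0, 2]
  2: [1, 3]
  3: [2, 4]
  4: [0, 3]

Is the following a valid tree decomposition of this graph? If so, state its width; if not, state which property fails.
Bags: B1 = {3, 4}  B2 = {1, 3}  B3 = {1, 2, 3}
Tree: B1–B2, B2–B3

No — vertex 0 appears in no bag.

A tree decomposition must satisfy three properties: every vertex lies in some bag; for every edge, both endpoints lie together in some bag; and for every vertex, the bags containing it form a connected subtree. Here vertex 0 appears in no bag, so the decomposition is invalid.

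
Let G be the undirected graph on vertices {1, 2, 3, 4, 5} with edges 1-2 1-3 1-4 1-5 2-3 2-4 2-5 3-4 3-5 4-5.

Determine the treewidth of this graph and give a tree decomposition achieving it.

A single bag containing all 5 vertices is trivially a valid decomposition of width 4. For the lower bound, the 5 vertices {1, 2, 3, 4, 5} are pairwise adjacent, and any tree decomposition puts a clique entirely inside one bag — forcing width ≥ 4. Combining the bounds, tw(G) = 4.

Treewidth 4.
One such decomposition:
Bags: B1 = {1, 2, 3, 4, 5}
Tree: (single bag)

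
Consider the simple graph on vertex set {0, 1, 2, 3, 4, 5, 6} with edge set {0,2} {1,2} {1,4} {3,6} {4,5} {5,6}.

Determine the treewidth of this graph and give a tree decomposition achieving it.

Treewidth 1.
One optimal decomposition is:
Bags: B1 = {0, 2}  B2 = {1, 2}  B3 = {1, 4}  B4 = {4, 5}  B5 = {5, 6}  B6 = {3, 6}
Tree: B1–B2, B2–B3, B3–B4, B4–B5, B5–B6

The largest bag has 2 vertices, giving width 1; this decomposition certifies tw(G) ≤ 1. G has an edge, so its treewidth is at least 1. Hence tw(G) = 1 exactly.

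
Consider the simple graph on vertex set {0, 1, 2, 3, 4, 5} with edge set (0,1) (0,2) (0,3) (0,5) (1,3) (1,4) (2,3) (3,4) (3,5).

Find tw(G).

A width-2 tree decomposition is:
Bags: B1 = {0, 2, 3}  B2 = {0, 3, 5}  B3 = {0, 1, 3}  B4 = {1, 3, 4}
Tree: B1–B2, B2–B3, B3–B4
Every bag has size at most 3, so the width is 3 − 1 = 2 and tw(G) ≤ 2. Conversely, {0, 1, 3} is a clique of size 3, and the vertices of any clique must share a bag in every tree decomposition; so some bag has ≥ 3 vertices and tw(G) ≥ 2. The upper and lower bounds meet at 2, so that is the treewidth.

2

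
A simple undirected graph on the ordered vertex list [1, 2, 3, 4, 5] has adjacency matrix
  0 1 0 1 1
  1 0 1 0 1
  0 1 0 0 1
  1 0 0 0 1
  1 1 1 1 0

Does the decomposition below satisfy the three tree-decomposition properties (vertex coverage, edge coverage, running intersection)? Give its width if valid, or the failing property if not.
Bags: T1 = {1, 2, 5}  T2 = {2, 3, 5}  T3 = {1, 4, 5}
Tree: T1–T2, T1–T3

Checking the three conditions: (i) the bags cover all of {1, 2, 3, 4, 5}; (ii) for each edge, some bag contains both endpoints; (iii) the bags containing any fixed vertex form a subtree. All hold, so the decomposition is valid with width 3 − 1 = 2.

Yes; width 2.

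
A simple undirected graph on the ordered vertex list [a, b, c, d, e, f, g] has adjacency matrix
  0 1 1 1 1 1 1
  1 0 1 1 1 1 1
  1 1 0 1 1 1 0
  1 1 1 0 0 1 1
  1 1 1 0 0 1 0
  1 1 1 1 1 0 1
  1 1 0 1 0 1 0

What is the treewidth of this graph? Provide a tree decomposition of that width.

Each bag holds 5 vertices, so the decomposition has width 4, which upper-bounds the treewidth. Conversely, {a, b, d, f, g} is a clique of size 5, and the vertices of any clique must share a bag in every tree decomposition; so some bag has ≥ 5 vertices and tw(G) ≥ 4. Hence tw(G) = 4 exactly.

Treewidth 4.
One optimal decomposition is:
Bags: B1 = {a, b, c, e, f}  B2 = {a, b, c, d, f}  B3 = {a, b, d, f, g}
Tree: B1–B2, B2–B3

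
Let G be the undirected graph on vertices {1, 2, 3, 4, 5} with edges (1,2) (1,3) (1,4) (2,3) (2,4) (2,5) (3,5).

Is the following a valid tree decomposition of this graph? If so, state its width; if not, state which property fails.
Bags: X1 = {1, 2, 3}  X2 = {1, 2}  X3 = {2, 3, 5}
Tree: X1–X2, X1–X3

A tree decomposition must satisfy three properties: every vertex lies in some bag; for every edge, both endpoints lie together in some bag; and for every vertex, the bags containing it form a connected subtree. Here vertex 4 appears in no bag, so the decomposition is invalid.

No — vertex 4 appears in no bag.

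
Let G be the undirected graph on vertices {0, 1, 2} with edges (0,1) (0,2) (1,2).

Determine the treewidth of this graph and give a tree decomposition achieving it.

Treewidth 2.
One such decomposition:
Bags: B1 = {0, 1, 2}
Tree: (single bag)

With just one bag of size 3, the width is 3 − 1 = 2, so tw(G) ≤ 2. For the lower bound, the 3 vertices {0, 1, 2} are pairwise adjacent, and any tree decomposition puts a clique entirely inside one bag — forcing width ≥ 2. Hence tw(G) = 2 exactly.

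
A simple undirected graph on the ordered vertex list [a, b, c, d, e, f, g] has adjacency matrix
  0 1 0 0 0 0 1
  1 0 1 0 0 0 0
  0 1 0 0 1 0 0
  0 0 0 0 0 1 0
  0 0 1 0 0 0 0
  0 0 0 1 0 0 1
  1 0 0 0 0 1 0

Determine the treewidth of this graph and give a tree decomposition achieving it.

Treewidth 1.
Bags: B1 = {c, e}  B2 = {b, c}  B3 = {a, b}  B4 = {a, g}  B5 = {f, g}  B6 = {d, f}
Tree: B1–B2, B2–B3, B3–B4, B4–B5, B5–B6

Every bag has size at most 2, so the width is 2 − 1 = 1 and tw(G) ≤ 1. G has an edge, so its treewidth is at least 1. Hence tw(G) = 1 exactly.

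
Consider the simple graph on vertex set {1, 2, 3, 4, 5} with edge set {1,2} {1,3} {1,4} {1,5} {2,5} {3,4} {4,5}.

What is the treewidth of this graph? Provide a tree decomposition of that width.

Every bag has size at most 3, so the width is 3 − 1 = 2 and tw(G) ≤ 2. Conversely, {1, 2, 5} is a clique of size 3, and the vertices of any clique must share a bag in every tree decomposition; so some bag has ≥ 3 vertices and tw(G) ≥ 2. Therefore the treewidth is 2.

Treewidth 2.
One such decomposition:
Bags: B1 = {1, 3, 4}  B2 = {1, 4, 5}  B3 = {1, 2, 5}
Tree: B1–B2, B2–B3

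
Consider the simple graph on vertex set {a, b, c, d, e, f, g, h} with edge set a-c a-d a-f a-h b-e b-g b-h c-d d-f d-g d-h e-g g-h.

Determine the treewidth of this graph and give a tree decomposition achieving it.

The largest bag has 3 vertices, giving width 2; this decomposition certifies tw(G) ≤ 2. Conversely, {d, g, h} is a clique of size 3, and the vertices of any clique must share a bag in every tree decomposition; so some bag has ≥ 3 vertices and tw(G) ≥ 2. Hence tw(G) = 2 exactly.

Treewidth 2.
One such decomposition:
Bags: B1 = {d, g, h}  B2 = {a, d, h}  B3 = {b, g, h}  B4 = {a, d, f}  B5 = {b, e, g}  B6 = {a, c, d}
Tree: B1–B2, B1–B3, B2–B4, B3–B5, B4–B6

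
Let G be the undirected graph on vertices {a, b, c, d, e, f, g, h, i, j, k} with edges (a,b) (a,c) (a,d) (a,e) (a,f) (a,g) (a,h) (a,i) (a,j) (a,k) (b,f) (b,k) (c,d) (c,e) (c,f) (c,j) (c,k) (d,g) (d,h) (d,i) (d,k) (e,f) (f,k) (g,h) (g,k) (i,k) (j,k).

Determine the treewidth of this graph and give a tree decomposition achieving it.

Treewidth 3.
One optimal decomposition is:
Bags: B1 = {a, c, j, k}  B2 = {a, c, f, k}  B3 = {a, c, e, f}  B4 = {a, b, f, k}  B5 = {a, c, d, k}  B6 = {a, d, g, k}  B7 = {a, d, i, k}  B8 = {a, d, g, h}
Tree: B1–B2, B2–B3, B2–B4, B1–B5, B5–B6, B5–B7, B6–B8

Every bag has size at most 4, so the width is 4 − 1 = 3 and tw(G) ≤ 3. For the lower bound, the 4 vertices {a, c, e, f} are pairwise adjacent, and any tree decomposition puts a clique entirely inside one bag — forcing width ≥ 3. The upper and lower bounds meet at 3, so that is the treewidth.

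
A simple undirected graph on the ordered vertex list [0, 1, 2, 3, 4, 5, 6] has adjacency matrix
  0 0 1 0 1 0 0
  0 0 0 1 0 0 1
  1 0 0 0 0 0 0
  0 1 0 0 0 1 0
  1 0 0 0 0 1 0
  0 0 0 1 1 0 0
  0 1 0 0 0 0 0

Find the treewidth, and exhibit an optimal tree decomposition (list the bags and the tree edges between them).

The largest bag has 2 vertices, giving width 1; this decomposition certifies tw(G) ≤ 1. Any graph with an edge has treewidth ≥ 1, and G has the edge 6–1. Combining the bounds, tw(G) = 1.

Treewidth 1.
Bags: B1 = {1, 6}  B2 = {1, 3}  B3 = {3, 5}  B4 = {4, 5}  B5 = {0, 4}  B6 = {0, 2}
Tree: B1–B2, B2–B3, B3–B4, B4–B5, B5–B6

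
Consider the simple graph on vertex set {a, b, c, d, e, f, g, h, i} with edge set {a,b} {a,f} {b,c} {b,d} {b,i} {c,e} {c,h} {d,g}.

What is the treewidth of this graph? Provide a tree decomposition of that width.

Treewidth 1.
One such decomposition:
Bags: B1 = {b, d}  B2 = {b, c}  B3 = {b, i}  B4 = {d, g}  B5 = {a, b}  B6 = {c, e}  B7 = {a, f}  B8 = {c, h}
Tree: B1–B2, B2–B3, B1–B4, B3–B5, B2–B6, B5–B7, B6–B8

Every bag has size at most 2, so the width is 2 − 1 = 1 and tw(G) ≤ 1. G has an edge, so its treewidth is at least 1. Combining the bounds, tw(G) = 1.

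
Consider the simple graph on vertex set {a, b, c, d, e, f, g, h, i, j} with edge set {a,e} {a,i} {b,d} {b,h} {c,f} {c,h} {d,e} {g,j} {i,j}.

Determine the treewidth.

A width-1 tree decomposition is:
Bags: B1 = {g, j}  B2 = {i, j}  B3 = {a, i}  B4 = {a, e}  B5 = {d, e}  B6 = {b, d}  B7 = {b, h}  B8 = {c, h}  B9 = {c, f}
Tree: B1–B2, B2–B3, B3–B4, B4–B5, B5–B6, B6–B7, B7–B8, B8–B9
The largest bag has 2 vertices, giving width 1; this decomposition certifies tw(G) ≤ 1. G has an edge, so its treewidth is at least 1. Combining the bounds, tw(G) = 1.

1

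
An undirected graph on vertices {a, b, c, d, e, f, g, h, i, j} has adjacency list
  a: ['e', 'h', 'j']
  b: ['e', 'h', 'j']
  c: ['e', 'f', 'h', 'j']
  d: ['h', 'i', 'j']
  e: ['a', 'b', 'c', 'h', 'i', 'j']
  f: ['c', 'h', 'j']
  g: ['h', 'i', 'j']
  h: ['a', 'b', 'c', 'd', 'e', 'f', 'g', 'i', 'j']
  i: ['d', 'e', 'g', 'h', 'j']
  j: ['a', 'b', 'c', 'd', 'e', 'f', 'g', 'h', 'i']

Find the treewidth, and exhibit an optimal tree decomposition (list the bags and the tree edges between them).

Every bag has size at most 4, so the width is 4 − 1 = 3 and tw(G) ≤ 3. On the other hand G contains the 4-clique {d, h, i, j}. A clique must lie in a single bag of any decomposition, so no decomposition can have width below 3. The upper and lower bounds meet at 3, so that is the treewidth.

Treewidth 3.
Bags: B1 = {b, e, h, j}  B2 = {c, e, h, j}  B3 = {e, h, i, j}  B4 = {g, h, i, j}  B5 = {c, f, h, j}  B6 = {d, h, i, j}  B7 = {a, e, h, j}
Tree: B1–B2, B1–B3, B3–B4, B2–B5, B3–B6, B3–B7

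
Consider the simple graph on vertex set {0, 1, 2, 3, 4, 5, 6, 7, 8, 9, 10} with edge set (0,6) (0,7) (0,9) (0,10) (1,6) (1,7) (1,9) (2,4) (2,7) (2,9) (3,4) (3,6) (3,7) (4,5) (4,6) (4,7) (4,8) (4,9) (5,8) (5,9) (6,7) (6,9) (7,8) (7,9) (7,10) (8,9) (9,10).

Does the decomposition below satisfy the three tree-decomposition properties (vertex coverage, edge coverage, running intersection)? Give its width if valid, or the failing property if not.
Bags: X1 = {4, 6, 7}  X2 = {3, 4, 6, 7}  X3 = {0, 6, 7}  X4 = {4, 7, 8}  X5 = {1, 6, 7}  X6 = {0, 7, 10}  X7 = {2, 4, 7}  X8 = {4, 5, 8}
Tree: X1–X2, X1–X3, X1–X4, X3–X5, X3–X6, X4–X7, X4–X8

No — vertex 9 appears in no bag.

A tree decomposition must satisfy three properties: every vertex lies in some bag; for every edge, both endpoints lie together in some bag; and for every vertex, the bags containing it form a connected subtree. Here vertex 9 appears in no bag, so the decomposition is invalid.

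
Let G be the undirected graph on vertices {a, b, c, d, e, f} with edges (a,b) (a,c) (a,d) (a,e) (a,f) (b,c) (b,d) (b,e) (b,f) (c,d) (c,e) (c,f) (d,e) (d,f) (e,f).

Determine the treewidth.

A width-5 tree decomposition is:
Bags: B1 = {a, b, c, d, e, f}
Tree: (single bag)
With just one bag of size 6, the width is 6 − 1 = 5, so tw(G) ≤ 5. For the lower bound, the 6 vertices {a, b, c, d, e, f} are pairwise adjacent, and any tree decomposition puts a clique entirely inside one bag — forcing width ≥ 5. Combining the bounds, tw(G) = 5.

5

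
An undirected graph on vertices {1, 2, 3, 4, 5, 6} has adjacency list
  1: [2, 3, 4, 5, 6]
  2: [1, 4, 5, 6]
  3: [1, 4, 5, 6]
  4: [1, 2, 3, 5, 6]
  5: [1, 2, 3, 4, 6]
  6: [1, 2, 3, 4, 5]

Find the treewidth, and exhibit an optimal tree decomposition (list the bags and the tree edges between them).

Treewidth 4.
Bags: B1 = {1, 2, 4, 5, 6}  B2 = {1, 3, 4, 5, 6}
Tree: B1–B2

The largest bag has 5 vertices, giving width 4; this decomposition certifies tw(G) ≤ 4. Conversely, {1, 2, 4, 5, 6} is a clique of size 5, and the vertices of any clique must share a bag in every tree decomposition; so some bag has ≥ 5 vertices and tw(G) ≥ 4. Hence tw(G) = 4 exactly.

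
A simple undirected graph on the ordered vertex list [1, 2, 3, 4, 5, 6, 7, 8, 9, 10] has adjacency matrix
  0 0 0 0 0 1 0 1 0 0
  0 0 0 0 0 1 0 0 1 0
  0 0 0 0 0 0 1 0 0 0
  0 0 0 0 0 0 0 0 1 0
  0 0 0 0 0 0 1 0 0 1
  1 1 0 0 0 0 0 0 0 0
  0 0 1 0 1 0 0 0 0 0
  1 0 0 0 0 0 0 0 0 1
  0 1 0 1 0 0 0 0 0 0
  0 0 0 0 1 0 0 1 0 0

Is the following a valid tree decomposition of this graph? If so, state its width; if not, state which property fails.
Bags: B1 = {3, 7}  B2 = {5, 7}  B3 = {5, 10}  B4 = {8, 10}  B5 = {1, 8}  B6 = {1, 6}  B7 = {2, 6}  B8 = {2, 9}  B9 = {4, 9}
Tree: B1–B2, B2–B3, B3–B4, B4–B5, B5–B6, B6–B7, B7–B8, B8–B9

Every vertex of G appears in some bag (union = {1, 2, 3, 4, 5, 6, 7, 8, 9, 10}); every edge is covered by a bag; and for each vertex v the set of bags containing v is connected in the bag tree. The decomposition is therefore valid. The largest bag has 2 vertices, so the width is 1.

Yes; width 1.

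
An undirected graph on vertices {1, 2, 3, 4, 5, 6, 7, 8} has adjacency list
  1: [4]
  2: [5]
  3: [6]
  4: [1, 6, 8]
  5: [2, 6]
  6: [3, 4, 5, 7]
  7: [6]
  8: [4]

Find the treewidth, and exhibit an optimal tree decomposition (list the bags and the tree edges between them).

Each bag holds 2 vertices, so the decomposition has width 1, which upper-bounds the treewidth. Since G has at least one edge (e.g. 6–4), it is not an edgeless graph, so tw(G) ≥ 1. Therefore the treewidth is 1.

Treewidth 1.
One optimal decomposition is:
Bags: B1 = {4, 6}  B2 = {5, 6}  B3 = {3, 6}  B4 = {1, 4}  B5 = {6, 7}  B6 = {4, 8}  B7 = {2, 5}
Tree: B1–B2, B2–B3, B1–B4, B2–B5, B1–B6, B2–B7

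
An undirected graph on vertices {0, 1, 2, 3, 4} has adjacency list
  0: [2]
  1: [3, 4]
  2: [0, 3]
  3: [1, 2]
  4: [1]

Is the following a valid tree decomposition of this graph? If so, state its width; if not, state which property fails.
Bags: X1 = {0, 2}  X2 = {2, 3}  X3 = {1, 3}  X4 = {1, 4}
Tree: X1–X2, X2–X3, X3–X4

Every vertex of G appears in some bag (union = {0, 1, 2, 3, 4}); every edge is covered by a bag; and for each vertex v the set of bags containing v is connected in the bag tree. The decomposition is therefore valid. The largest bag has 2 vertices, so the width is 1.

Yes; width 1.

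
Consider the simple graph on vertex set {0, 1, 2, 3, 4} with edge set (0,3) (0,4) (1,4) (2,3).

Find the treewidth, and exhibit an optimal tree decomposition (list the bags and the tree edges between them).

Treewidth 1.
One such decomposition:
Bags: B1 = {1, 4}  B2 = {0, 4}  B3 = {0, 3}  B4 = {2, 3}
Tree: B1–B2, B2–B3, B3–B4

Each bag holds 2 vertices, so the decomposition has width 1, which upper-bounds the treewidth. Any graph with an edge has treewidth ≥ 1, and G has the edge 1–4. Combining the bounds, tw(G) = 1.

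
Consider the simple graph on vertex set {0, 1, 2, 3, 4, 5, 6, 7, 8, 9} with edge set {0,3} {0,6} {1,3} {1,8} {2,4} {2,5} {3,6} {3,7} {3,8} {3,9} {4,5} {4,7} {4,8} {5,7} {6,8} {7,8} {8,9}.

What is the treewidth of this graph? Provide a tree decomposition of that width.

Treewidth 2.
One such decomposition:
Bags: B1 = {3, 7, 8}  B2 = {4, 7, 8}  B3 = {1, 3, 8}  B4 = {3, 8, 9}  B5 = {3, 6, 8}  B6 = {4, 5, 7}  B7 = {2, 4, 5}  B8 = {0, 3, 6}
Tree: B1–B2, B1–B3, B1–B4, B4–B5, B2–B6, B6–B7, B5–B8

Every bag has size at most 3, so the width is 3 − 1 = 2 and tw(G) ≤ 2. On the other hand G contains the 3-clique {2, 4, 5}. A clique must lie in a single bag of any decomposition, so no decomposition can have width below 2. Combining the bounds, tw(G) = 2.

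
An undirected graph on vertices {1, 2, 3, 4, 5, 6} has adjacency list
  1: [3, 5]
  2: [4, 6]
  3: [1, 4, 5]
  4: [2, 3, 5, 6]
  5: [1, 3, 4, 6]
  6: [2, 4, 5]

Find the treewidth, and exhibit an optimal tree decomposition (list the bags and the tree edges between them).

Treewidth 2.
One such decomposition:
Bags: B1 = {3, 4, 5}  B2 = {4, 5, 6}  B3 = {2, 4, 6}  B4 = {1, 3, 5}
Tree: B1–B2, B2–B3, B1–B4

The largest bag has 3 vertices, giving width 2; this decomposition certifies tw(G) ≤ 2. For the lower bound, the 3 vertices {1, 3, 5} are pairwise adjacent, and any tree decomposition puts a clique entirely inside one bag — forcing width ≥ 2. Combining the bounds, tw(G) = 2.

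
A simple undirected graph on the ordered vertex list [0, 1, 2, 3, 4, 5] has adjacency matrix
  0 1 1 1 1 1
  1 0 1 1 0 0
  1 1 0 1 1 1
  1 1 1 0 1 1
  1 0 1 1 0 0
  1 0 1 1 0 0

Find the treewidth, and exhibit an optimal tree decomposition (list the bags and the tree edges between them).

Every bag has size at most 4, so the width is 4 − 1 = 3 and tw(G) ≤ 3. For the lower bound, the 4 vertices {0, 1, 2, 3} are pairwise adjacent, and any tree decomposition puts a clique entirely inside one bag — forcing width ≥ 3. The upper and lower bounds meet at 3, so that is the treewidth.

Treewidth 3.
One optimal decomposition is:
Bags: B1 = {0, 1, 2, 3}  B2 = {0, 2, 3, 5}  B3 = {0, 2, 3, 4}
Tree: B1–B2, B1–B3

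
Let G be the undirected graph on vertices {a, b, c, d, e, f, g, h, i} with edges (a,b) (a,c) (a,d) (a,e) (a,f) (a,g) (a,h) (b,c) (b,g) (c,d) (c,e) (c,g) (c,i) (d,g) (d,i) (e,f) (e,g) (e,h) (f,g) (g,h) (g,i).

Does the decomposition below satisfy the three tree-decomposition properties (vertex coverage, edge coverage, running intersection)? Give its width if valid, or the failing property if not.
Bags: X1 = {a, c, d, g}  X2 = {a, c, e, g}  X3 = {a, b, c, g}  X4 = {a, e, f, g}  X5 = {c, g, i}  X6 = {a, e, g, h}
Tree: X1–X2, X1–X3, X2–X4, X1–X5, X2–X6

A tree decomposition must satisfy three properties: every vertex lies in some bag; for every edge, both endpoints lie together in some bag; and for every vertex, the bags containing it form a connected subtree. Here edge (d,i) lies in no bag, so the decomposition is invalid.

No — edge (d,i) lies in no bag.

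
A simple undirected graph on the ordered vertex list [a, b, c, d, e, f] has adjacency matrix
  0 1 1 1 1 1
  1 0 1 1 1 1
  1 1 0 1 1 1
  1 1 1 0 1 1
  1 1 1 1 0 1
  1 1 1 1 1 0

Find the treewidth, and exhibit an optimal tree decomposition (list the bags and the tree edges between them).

Treewidth 5.
One optimal decomposition is:
Bags: B1 = {a, b, c, d, e, f}
Tree: (single bag)

With just one bag of size 6, the width is 6 − 1 = 5, so tw(G) ≤ 5. Conversely, {a, b, c, d, e, f} is a clique of size 6, and the vertices of any clique must share a bag in every tree decomposition; so some bag has ≥ 6 vertices and tw(G) ≥ 5. Hence tw(G) = 5 exactly.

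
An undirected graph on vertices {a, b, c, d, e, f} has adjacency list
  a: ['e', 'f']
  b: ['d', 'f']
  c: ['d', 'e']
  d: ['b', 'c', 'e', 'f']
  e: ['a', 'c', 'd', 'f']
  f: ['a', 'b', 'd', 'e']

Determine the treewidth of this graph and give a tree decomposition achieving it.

Each bag holds 3 vertices, so the decomposition has width 2, which upper-bounds the treewidth. Conversely, {c, d, e} is a clique of size 3, and the vertices of any clique must share a bag in every tree decomposition; so some bag has ≥ 3 vertices and tw(G) ≥ 2. Therefore the treewidth is 2.

Treewidth 2.
Bags: B1 = {d, e, f}  B2 = {b, d, f}  B3 = {a, e, f}  B4 = {c, d, e}
Tree: B1–B2, B1–B3, B1–B4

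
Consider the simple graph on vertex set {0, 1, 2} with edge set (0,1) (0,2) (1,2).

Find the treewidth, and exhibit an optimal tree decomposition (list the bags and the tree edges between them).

Treewidth 2.
One optimal decomposition is:
Bags: B1 = {0, 1, 2}
Tree: (single bag)

A single bag containing all 3 vertices is trivially a valid decomposition of width 2. Conversely, {0, 1, 2} is a clique of size 3, and the vertices of any clique must share a bag in every tree decomposition; so some bag has ≥ 3 vertices and tw(G) ≥ 2. The upper and lower bounds meet at 2, so that is the treewidth.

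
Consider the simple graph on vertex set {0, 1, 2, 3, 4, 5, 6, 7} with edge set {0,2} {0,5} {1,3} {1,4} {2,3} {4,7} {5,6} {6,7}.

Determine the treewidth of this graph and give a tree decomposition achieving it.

Treewidth 2.
One optimal decomposition is:
Bags: B1 = {5, 6, 7}  B2 = {0, 5, 7}  B3 = {0, 2, 7}  B4 = {2, 3, 7}  B5 = {1, 3, 7}  B6 = {1, 4, 7}
Tree: B1–B2, B2–B3, B3–B4, B4–B5, B5–B6

The largest bag has 3 vertices, giving width 2; this decomposition certifies tw(G) ≤ 2. The edges 7–6–5–0–2–3–1–4–7 form a cycle, so G is not a tree and its treewidth is at least 2. Hence tw(G) = 2 exactly.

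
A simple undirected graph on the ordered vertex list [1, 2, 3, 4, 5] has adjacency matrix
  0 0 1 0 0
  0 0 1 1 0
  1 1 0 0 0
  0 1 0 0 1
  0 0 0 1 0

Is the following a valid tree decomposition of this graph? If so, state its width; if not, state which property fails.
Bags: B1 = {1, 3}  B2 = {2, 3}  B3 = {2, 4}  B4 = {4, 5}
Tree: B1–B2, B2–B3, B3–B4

Vertex coverage: the bags together contain {1, 2, 3, 4, 5}, the full vertex set. Edge coverage: each edge of G has both endpoints in at least one bag. Running intersection: for every vertex, the bags containing it form a connected subtree. All three properties hold, so this is a valid tree decomposition of width max|bag| − 1 = 1, and hence tw(G) ≤ 1.

Yes; width 1.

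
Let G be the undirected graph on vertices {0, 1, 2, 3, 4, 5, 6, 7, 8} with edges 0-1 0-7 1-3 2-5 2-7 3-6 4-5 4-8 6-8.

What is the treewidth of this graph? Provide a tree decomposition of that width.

Treewidth 2.
One optimal decomposition is:
Bags: B1 = {3, 6, 8}  B2 = {1, 3, 8}  B3 = {0, 1, 8}  B4 = {0, 7, 8}  B5 = {2, 7, 8}  B6 = {2, 5, 8}  B7 = {4, 5, 8}
Tree: B1–B2, B2–B3, B3–B4, B4–B5, B5–B6, B6–B7

The largest bag has 3 vertices, giving width 2; this decomposition certifies tw(G) ≤ 2. The edges 8–6–3–1–0–7–2–5–4–8 form a cycle, so G is not a tree and its treewidth is at least 2. Therefore the treewidth is 2.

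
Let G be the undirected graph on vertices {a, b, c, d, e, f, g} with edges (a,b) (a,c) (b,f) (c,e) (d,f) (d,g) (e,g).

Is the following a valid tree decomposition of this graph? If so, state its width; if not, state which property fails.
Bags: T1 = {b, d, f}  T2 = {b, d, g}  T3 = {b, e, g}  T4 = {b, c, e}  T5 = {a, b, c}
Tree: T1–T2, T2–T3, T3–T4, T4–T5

Vertex coverage: the bags together contain {a, b, c, d, e, f, g}, the full vertex set. Edge coverage: each edge of G has both endpoints in at least one bag. Running intersection: for every vertex, the bags containing it form a connected subtree. All three properties hold, so this is a valid tree decomposition of width max|bag| − 1 = 2, and hence tw(G) ≤ 2.

Yes; width 2.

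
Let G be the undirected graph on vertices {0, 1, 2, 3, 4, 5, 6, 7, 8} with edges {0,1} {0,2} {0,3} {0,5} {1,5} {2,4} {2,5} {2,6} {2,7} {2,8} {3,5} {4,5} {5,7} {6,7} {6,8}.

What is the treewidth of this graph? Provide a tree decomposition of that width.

Treewidth 2.
One such decomposition:
Bags: B1 = {2, 4, 5}  B2 = {2, 5, 7}  B3 = {2, 6, 7}  B4 = {2, 6, 8}  B5 = {0, 2, 5}  B6 = {0, 3, 5}  B7 = {0, 1, 5}
Tree: B1–B2, B2–B3, B3–B4, B2–B5, B5–B6, B5–B7

The largest bag has 3 vertices, giving width 2; this decomposition certifies tw(G) ≤ 2. On the other hand G contains the 3-clique {0, 1, 5}. A clique must lie in a single bag of any decomposition, so no decomposition can have width below 2. Hence tw(G) = 2 exactly.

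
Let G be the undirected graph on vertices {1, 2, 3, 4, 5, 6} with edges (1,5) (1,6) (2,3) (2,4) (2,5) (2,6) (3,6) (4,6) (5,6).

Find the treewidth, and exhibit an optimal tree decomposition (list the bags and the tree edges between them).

Every bag has size at most 3, so the width is 3 − 1 = 2 and tw(G) ≤ 2. For the lower bound, the 3 vertices {1, 5, 6} are pairwise adjacent, and any tree decomposition puts a clique entirely inside one bag — forcing width ≥ 2. The upper and lower bounds meet at 2, so that is the treewidth.

Treewidth 2.
One such decomposition:
Bags: B1 = {2, 5, 6}  B2 = {2, 3, 6}  B3 = {2, 4, 6}  B4 = {1, 5, 6}
Tree: B1–B2, B1–B3, B1–B4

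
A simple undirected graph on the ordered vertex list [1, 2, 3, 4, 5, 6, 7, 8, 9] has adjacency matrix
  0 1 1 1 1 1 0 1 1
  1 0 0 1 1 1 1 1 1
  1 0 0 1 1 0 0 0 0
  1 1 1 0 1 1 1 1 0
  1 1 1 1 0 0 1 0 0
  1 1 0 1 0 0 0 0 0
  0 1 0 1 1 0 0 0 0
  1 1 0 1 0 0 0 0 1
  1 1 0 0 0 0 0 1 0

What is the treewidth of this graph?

A width-3 tree decomposition is:
Bags: B1 = {1, 2, 4, 6}  B2 = {1, 2, 4, 5}  B3 = {1, 2, 4, 8}  B4 = {1, 2, 8, 9}  B5 = {1, 3, 4, 5}  B6 = {2, 4, 5, 7}
Tree: B1–B2, B1–B3, B3–B4, B2–B5, B2–B6
The largest bag has 4 vertices, giving width 3; this decomposition certifies tw(G) ≤ 3. For the lower bound, the 4 vertices {1, 2, 8, 9} are pairwise adjacent, and any tree decomposition puts a clique entirely inside one bag — forcing width ≥ 3. Hence tw(G) = 3 exactly.

3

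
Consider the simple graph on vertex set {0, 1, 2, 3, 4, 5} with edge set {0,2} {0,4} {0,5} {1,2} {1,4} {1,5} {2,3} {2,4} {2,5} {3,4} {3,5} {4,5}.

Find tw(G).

A width-3 tree decomposition is:
Bags: B1 = {0, 2, 4, 5}  B2 = {1, 2, 4, 5}  B3 = {2, 3, 4, 5}
Tree: B1–B2, B1–B3
The largest bag has 4 vertices, giving width 3; this decomposition certifies tw(G) ≤ 3. Conversely, {0, 2, 4, 5} is a clique of size 4, and the vertices of any clique must share a bag in every tree decomposition; so some bag has ≥ 4 vertices and tw(G) ≥ 3. Therefore the treewidth is 3.

3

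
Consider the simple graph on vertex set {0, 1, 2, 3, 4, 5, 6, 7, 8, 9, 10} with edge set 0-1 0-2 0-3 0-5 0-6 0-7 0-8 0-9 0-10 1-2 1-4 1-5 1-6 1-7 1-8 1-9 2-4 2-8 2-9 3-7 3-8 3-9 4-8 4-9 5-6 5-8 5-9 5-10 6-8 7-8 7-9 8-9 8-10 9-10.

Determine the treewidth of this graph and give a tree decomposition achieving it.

Each bag holds 5 vertices, so the decomposition has width 4, which upper-bounds the treewidth. For the lower bound, the 5 vertices {0, 1, 2, 8, 9} are pairwise adjacent, and any tree decomposition puts a clique entirely inside one bag — forcing width ≥ 4. Combining the bounds, tw(G) = 4.

Treewidth 4.
One such decomposition:
Bags: B1 = {0, 1, 7, 8, 9}  B2 = {0, 1, 5, 8, 9}  B3 = {0, 5, 8, 9, 10}  B4 = {0, 1, 5, 6, 8}  B5 = {0, 3, 7, 8, 9}  B6 = {0, 1, 2, 8, 9}  B7 = {1, 2, 4, 8, 9}
Tree: B1–B2, B2–B3, B2–B4, B1–B5, B2–B6, B6–B7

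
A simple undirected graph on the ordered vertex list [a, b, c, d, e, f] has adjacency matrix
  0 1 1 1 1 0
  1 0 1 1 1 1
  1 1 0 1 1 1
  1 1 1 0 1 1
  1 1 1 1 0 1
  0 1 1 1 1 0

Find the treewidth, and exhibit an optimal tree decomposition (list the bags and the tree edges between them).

Each bag holds 5 vertices, so the decomposition has width 4, which upper-bounds the treewidth. On the other hand G contains the 5-clique {b, c, d, e, f}. A clique must lie in a single bag of any decomposition, so no decomposition can have width below 4. Therefore the treewidth is 4.

Treewidth 4.
One such decomposition:
Bags: B1 = {a, b, c, d, e}  B2 = {b, c, d, e, f}
Tree: B1–B2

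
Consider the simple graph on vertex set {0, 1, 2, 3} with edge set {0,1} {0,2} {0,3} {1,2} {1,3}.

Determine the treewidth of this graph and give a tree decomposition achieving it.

Treewidth 2.
Bags: B1 = {0, 1, 3}  B2 = {0, 1, 2}
Tree: B1–B2

Each bag holds 3 vertices, so the decomposition has width 2, which upper-bounds the treewidth. Conversely, {0, 1, 2} is a clique of size 3, and the vertices of any clique must share a bag in every tree decomposition; so some bag has ≥ 3 vertices and tw(G) ≥ 2. Therefore the treewidth is 2.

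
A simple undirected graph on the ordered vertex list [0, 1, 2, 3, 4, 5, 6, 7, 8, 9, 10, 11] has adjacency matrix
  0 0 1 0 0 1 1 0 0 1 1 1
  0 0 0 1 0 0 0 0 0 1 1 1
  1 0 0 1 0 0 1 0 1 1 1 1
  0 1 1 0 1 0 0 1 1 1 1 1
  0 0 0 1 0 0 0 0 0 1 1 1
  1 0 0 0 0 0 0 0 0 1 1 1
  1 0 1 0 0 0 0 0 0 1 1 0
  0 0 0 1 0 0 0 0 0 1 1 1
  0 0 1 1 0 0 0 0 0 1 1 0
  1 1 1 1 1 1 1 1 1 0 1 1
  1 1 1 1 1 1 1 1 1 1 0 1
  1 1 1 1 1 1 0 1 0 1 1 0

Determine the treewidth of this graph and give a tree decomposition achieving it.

Treewidth 4.
One optimal decomposition is:
Bags: B1 = {3, 4, 9, 10, 11}  B2 = {3, 7, 9, 10, 11}  B3 = {2, 3, 9, 10, 11}  B4 = {0, 2, 9, 10, 11}  B5 = {0, 2, 6, 9, 10}  B6 = {1, 3, 9, 10, 11}  B7 = {0, 5, 9, 10, 11}  B8 = {2, 3, 8, 9, 10}
Tree: B1–B2, B2–B3, B3–B4, B4–B5, B3–B6, B4–B7, B3–B8

Every bag has size at most 5, so the width is 5 − 1 = 4 and tw(G) ≤ 4. On the other hand G contains the 5-clique {2, 3, 8, 9, 10}. A clique must lie in a single bag of any decomposition, so no decomposition can have width below 4. Combining the bounds, tw(G) = 4.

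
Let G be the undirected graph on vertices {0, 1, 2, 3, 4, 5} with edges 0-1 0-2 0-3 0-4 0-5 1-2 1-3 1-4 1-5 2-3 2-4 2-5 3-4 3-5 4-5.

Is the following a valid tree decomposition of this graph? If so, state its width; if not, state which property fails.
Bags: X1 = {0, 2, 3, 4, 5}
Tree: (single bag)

No — vertex 1 appears in no bag.

A tree decomposition must satisfy three properties: every vertex lies in some bag; for every edge, both endpoints lie together in some bag; and for every vertex, the bags containing it form a connected subtree. Here vertex 1 appears in no bag, so the decomposition is invalid.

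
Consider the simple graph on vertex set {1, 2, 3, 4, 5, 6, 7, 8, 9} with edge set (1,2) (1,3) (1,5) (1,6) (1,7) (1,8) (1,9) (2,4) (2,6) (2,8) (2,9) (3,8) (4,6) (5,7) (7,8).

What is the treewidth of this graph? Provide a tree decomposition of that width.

Each bag holds 3 vertices, so the decomposition has width 2, which upper-bounds the treewidth. For the lower bound, the 3 vertices {1, 2, 8} are pairwise adjacent, and any tree decomposition puts a clique entirely inside one bag — forcing width ≥ 2. Therefore the treewidth is 2.

Treewidth 2.
One such decomposition:
Bags: B1 = {1, 7, 8}  B2 = {1, 2, 8}  B3 = {1, 2, 9}  B4 = {1, 2, 6}  B5 = {1, 5, 7}  B6 = {1, 3, 8}  B7 = {2, 4, 6}
Tree: B1–B2, B2–B3, B3–B4, B1–B5, B1–B6, B4–B7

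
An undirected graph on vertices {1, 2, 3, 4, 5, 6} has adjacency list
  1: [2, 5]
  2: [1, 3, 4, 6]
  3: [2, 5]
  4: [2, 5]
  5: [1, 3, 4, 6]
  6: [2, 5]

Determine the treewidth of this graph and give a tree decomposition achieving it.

Treewidth 2.
One optimal decomposition is:
Bags: B1 = {2, 3, 5}  B2 = {1, 2, 5}  B3 = {2, 4, 5}  B4 = {2, 5, 6}
Tree: B1–B2, B2–B3, B3–B4

Every bag has size at most 3, so the width is 3 − 1 = 2 and tw(G) ≤ 2. The edges 2–3–5–1–2 form a cycle, so G is not a tree and its treewidth is at least 2. Hence tw(G) = 2 exactly.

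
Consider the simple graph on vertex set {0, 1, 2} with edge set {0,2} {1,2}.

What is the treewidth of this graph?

1

A width-1 tree decomposition is:
Bags: B1 = {1, 2}  B2 = {0, 2}
Tree: B1–B2
Each bag holds 2 vertices, so the decomposition has width 1, which upper-bounds the treewidth. Since G has at least one edge (e.g. 1–2), it is not an edgeless graph, so tw(G) ≥ 1. The upper and lower bounds meet at 1, so that is the treewidth.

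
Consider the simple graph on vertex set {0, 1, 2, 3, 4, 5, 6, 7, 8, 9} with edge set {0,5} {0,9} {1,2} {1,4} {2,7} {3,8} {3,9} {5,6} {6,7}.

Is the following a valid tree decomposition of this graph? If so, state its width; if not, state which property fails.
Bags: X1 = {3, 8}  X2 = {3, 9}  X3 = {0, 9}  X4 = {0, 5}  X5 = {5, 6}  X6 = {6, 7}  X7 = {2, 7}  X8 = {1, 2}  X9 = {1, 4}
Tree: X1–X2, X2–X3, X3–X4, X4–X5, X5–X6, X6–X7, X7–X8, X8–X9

Every vertex of G appears in some bag (union = {0, 1, 2, 3, 4, 5, 6, 7, 8, 9}); every edge is covered by a bag; and for each vertex v the set of bags containing v is connected in the bag tree. The decomposition is therefore valid. The largest bag has 2 vertices, so the width is 1.

Yes; width 1.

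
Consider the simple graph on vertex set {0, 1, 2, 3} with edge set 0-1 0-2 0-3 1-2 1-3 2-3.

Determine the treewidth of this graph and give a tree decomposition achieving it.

With just one bag of size 4, the width is 4 − 1 = 3, so tw(G) ≤ 3. On the other hand G contains the 4-clique {0, 1, 2, 3}. A clique must lie in a single bag of any decomposition, so no decomposition can have width below 3. Combining the bounds, tw(G) = 3.

Treewidth 3.
One optimal decomposition is:
Bags: B1 = {0, 1, 2, 3}
Tree: (single bag)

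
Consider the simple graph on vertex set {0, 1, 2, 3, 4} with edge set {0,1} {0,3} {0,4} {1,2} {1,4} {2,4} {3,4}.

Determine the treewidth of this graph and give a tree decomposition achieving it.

Treewidth 2.
One such decomposition:
Bags: B1 = {1, 2, 4}  B2 = {0, 1, 4}  B3 = {0, 3, 4}
Tree: B1–B2, B2–B3

Every bag has size at most 3, so the width is 3 − 1 = 2 and tw(G) ≤ 2. Conversely, {0, 1, 4} is a clique of size 3, and the vertices of any clique must share a bag in every tree decomposition; so some bag has ≥ 3 vertices and tw(G) ≥ 2. Therefore the treewidth is 2.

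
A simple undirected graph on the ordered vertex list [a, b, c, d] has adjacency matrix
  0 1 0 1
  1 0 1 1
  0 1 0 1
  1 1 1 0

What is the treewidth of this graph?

A width-2 tree decomposition is:
Bags: B1 = {a, b, d}  B2 = {b, c, d}
Tree: B1–B2
Each bag holds 3 vertices, so the decomposition has width 2, which upper-bounds the treewidth. On the other hand G contains the 3-clique {b, c, d}. A clique must lie in a single bag of any decomposition, so no decomposition can have width below 2. The upper and lower bounds meet at 2, so that is the treewidth.

2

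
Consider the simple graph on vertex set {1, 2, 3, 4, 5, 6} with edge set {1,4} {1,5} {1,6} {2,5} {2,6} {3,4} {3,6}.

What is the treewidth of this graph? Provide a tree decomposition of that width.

Treewidth 2.
One such decomposition:
Bags: B1 = {3, 4, 6}  B2 = {1, 4, 6}  B3 = {1, 2, 6}  B4 = {1, 2, 5}
Tree: B1–B2, B2–B3, B3–B4

Every bag has size at most 3, so the width is 3 − 1 = 2 and tw(G) ≤ 2. For the lower bound, G contains the cycle 3–4–1–6–3, so G is not a forest; only forests have treewidth ≤ 1, hence tw(G) ≥ 2. Hence tw(G) = 2 exactly.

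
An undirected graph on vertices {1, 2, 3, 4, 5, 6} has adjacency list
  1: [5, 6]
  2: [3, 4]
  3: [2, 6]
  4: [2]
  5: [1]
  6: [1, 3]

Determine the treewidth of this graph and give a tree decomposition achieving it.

The largest bag has 2 vertices, giving width 1; this decomposition certifies tw(G) ≤ 1. Since G has at least one edge (e.g. 4–2), it is not an edgeless graph, so tw(G) ≥ 1. Hence tw(G) = 1 exactly.

Treewidth 1.
One such decomposition:
Bags: B1 = {2, 4}  B2 = {2, 3}  B3 = {3, 6}  B4 = {1, 6}  B5 = {1, 5}
Tree: B1–B2, B2–B3, B3–B4, B4–B5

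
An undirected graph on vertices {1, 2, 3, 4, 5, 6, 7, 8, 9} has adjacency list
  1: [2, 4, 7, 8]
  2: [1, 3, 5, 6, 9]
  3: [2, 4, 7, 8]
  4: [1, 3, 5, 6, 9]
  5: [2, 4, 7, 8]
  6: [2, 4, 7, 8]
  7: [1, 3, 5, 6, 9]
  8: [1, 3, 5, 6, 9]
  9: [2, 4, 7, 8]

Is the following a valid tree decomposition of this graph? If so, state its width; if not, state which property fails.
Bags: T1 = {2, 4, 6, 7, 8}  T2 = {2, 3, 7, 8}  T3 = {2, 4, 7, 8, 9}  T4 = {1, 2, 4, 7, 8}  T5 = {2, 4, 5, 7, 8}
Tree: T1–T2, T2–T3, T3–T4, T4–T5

A tree decomposition must satisfy three properties: every vertex lies in some bag; for every edge, both endpoints lie together in some bag; and for every vertex, the bags containing it form a connected subtree. Here edge (4,3) lies in no bag, so the decomposition is invalid.

No — edge (4,3) lies in no bag.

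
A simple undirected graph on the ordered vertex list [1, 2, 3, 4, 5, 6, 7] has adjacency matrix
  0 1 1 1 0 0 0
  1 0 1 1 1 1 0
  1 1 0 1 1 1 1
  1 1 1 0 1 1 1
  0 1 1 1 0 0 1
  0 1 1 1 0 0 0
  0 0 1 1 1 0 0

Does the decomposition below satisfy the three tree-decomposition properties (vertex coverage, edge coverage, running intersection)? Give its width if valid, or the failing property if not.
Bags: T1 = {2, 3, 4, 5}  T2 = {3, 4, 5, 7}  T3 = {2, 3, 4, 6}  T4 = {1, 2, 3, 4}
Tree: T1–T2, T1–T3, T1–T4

Yes; width 3.

Checking the three conditions: (i) the bags cover all of {1, 2, 3, 4, 5, 6, 7}; (ii) for each edge, some bag contains both endpoints; (iii) the bags containing any fixed vertex form a subtree. All hold, so the decomposition is valid with width 4 − 1 = 3.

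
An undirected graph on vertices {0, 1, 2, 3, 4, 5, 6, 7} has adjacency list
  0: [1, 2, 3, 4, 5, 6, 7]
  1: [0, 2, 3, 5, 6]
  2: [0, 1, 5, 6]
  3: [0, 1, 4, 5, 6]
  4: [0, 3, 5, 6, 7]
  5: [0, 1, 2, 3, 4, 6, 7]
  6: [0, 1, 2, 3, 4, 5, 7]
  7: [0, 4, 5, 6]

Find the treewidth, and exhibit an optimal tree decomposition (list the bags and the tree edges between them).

Every bag has size at most 5, so the width is 5 − 1 = 4 and tw(G) ≤ 4. For the lower bound, the 5 vertices {0, 1, 2, 5, 6} are pairwise adjacent, and any tree decomposition puts a clique entirely inside one bag — forcing width ≥ 4. Hence tw(G) = 4 exactly.

Treewidth 4.
One such decomposition:
Bags: B1 = {0, 3, 4, 5, 6}  B2 = {0, 4, 5, 6, 7}  B3 = {0, 1, 3, 5, 6}  B4 = {0, 1, 2, 5, 6}
Tree: B1–B2, B1–B3, B3–B4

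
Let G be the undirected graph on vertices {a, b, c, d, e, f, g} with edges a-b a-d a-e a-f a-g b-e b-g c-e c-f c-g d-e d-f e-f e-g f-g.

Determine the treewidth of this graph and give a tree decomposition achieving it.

Each bag holds 4 vertices, so the decomposition has width 3, which upper-bounds the treewidth. On the other hand G contains the 4-clique {c, e, f, g}. A clique must lie in a single bag of any decomposition, so no decomposition can have width below 3. Therefore the treewidth is 3.

Treewidth 3.
Bags: B1 = {a, d, e, f}  B2 = {a, e, f, g}  B3 = {c, e, f, g}  B4 = {a, b, e, g}
Tree: B1–B2, B2–B3, B2–B4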